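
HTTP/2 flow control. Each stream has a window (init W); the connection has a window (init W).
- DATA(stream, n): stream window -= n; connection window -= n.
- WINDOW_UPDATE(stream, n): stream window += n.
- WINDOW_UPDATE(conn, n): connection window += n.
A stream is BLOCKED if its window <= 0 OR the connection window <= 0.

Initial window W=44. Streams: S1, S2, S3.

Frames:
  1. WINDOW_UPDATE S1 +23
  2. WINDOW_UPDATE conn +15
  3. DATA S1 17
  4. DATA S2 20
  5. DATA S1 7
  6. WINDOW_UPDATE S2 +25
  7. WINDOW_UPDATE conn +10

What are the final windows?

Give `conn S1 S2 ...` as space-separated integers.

Answer: 25 43 49 44

Derivation:
Op 1: conn=44 S1=67 S2=44 S3=44 blocked=[]
Op 2: conn=59 S1=67 S2=44 S3=44 blocked=[]
Op 3: conn=42 S1=50 S2=44 S3=44 blocked=[]
Op 4: conn=22 S1=50 S2=24 S3=44 blocked=[]
Op 5: conn=15 S1=43 S2=24 S3=44 blocked=[]
Op 6: conn=15 S1=43 S2=49 S3=44 blocked=[]
Op 7: conn=25 S1=43 S2=49 S3=44 blocked=[]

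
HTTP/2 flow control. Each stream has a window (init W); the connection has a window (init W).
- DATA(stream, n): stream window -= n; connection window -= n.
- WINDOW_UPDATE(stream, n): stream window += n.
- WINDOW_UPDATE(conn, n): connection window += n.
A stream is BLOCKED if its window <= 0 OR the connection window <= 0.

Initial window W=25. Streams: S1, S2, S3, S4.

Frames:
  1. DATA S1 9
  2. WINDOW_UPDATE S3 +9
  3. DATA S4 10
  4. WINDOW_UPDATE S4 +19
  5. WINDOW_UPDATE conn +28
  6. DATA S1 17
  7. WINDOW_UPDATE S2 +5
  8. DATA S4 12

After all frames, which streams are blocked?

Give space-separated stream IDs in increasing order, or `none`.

Op 1: conn=16 S1=16 S2=25 S3=25 S4=25 blocked=[]
Op 2: conn=16 S1=16 S2=25 S3=34 S4=25 blocked=[]
Op 3: conn=6 S1=16 S2=25 S3=34 S4=15 blocked=[]
Op 4: conn=6 S1=16 S2=25 S3=34 S4=34 blocked=[]
Op 5: conn=34 S1=16 S2=25 S3=34 S4=34 blocked=[]
Op 6: conn=17 S1=-1 S2=25 S3=34 S4=34 blocked=[1]
Op 7: conn=17 S1=-1 S2=30 S3=34 S4=34 blocked=[1]
Op 8: conn=5 S1=-1 S2=30 S3=34 S4=22 blocked=[1]

Answer: S1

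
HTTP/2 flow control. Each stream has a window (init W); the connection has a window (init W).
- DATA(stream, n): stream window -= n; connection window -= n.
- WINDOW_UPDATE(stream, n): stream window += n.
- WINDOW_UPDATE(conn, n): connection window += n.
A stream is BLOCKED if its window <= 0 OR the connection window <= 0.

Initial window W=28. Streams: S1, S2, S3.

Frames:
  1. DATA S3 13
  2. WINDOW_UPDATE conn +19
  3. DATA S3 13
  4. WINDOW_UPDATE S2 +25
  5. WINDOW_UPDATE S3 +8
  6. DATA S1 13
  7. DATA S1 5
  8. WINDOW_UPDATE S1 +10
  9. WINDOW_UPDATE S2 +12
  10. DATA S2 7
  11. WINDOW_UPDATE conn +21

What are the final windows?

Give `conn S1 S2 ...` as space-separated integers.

Op 1: conn=15 S1=28 S2=28 S3=15 blocked=[]
Op 2: conn=34 S1=28 S2=28 S3=15 blocked=[]
Op 3: conn=21 S1=28 S2=28 S3=2 blocked=[]
Op 4: conn=21 S1=28 S2=53 S3=2 blocked=[]
Op 5: conn=21 S1=28 S2=53 S3=10 blocked=[]
Op 6: conn=8 S1=15 S2=53 S3=10 blocked=[]
Op 7: conn=3 S1=10 S2=53 S3=10 blocked=[]
Op 8: conn=3 S1=20 S2=53 S3=10 blocked=[]
Op 9: conn=3 S1=20 S2=65 S3=10 blocked=[]
Op 10: conn=-4 S1=20 S2=58 S3=10 blocked=[1, 2, 3]
Op 11: conn=17 S1=20 S2=58 S3=10 blocked=[]

Answer: 17 20 58 10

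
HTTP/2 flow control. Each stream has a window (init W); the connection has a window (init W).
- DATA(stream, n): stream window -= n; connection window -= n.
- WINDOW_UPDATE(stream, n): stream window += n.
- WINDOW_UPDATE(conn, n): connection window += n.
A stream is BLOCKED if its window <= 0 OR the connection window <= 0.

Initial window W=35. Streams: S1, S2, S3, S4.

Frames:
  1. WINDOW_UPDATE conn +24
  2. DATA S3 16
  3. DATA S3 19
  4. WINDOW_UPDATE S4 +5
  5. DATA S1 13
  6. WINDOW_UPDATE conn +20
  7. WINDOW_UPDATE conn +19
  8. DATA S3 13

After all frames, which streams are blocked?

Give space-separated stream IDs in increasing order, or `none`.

Answer: S3

Derivation:
Op 1: conn=59 S1=35 S2=35 S3=35 S4=35 blocked=[]
Op 2: conn=43 S1=35 S2=35 S3=19 S4=35 blocked=[]
Op 3: conn=24 S1=35 S2=35 S3=0 S4=35 blocked=[3]
Op 4: conn=24 S1=35 S2=35 S3=0 S4=40 blocked=[3]
Op 5: conn=11 S1=22 S2=35 S3=0 S4=40 blocked=[3]
Op 6: conn=31 S1=22 S2=35 S3=0 S4=40 blocked=[3]
Op 7: conn=50 S1=22 S2=35 S3=0 S4=40 blocked=[3]
Op 8: conn=37 S1=22 S2=35 S3=-13 S4=40 blocked=[3]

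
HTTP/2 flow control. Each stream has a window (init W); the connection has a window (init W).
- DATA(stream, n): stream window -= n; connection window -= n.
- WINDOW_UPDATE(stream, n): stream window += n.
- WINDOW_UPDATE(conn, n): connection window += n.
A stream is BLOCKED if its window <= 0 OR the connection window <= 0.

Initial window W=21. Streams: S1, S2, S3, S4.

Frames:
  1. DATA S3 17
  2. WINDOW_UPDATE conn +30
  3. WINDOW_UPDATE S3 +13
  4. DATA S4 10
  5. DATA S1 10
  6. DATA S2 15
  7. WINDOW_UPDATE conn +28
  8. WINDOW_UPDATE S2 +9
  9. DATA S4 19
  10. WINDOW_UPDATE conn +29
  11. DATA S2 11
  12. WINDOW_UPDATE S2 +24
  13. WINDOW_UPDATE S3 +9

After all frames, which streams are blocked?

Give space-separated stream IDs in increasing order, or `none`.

Answer: S4

Derivation:
Op 1: conn=4 S1=21 S2=21 S3=4 S4=21 blocked=[]
Op 2: conn=34 S1=21 S2=21 S3=4 S4=21 blocked=[]
Op 3: conn=34 S1=21 S2=21 S3=17 S4=21 blocked=[]
Op 4: conn=24 S1=21 S2=21 S3=17 S4=11 blocked=[]
Op 5: conn=14 S1=11 S2=21 S3=17 S4=11 blocked=[]
Op 6: conn=-1 S1=11 S2=6 S3=17 S4=11 blocked=[1, 2, 3, 4]
Op 7: conn=27 S1=11 S2=6 S3=17 S4=11 blocked=[]
Op 8: conn=27 S1=11 S2=15 S3=17 S4=11 blocked=[]
Op 9: conn=8 S1=11 S2=15 S3=17 S4=-8 blocked=[4]
Op 10: conn=37 S1=11 S2=15 S3=17 S4=-8 blocked=[4]
Op 11: conn=26 S1=11 S2=4 S3=17 S4=-8 blocked=[4]
Op 12: conn=26 S1=11 S2=28 S3=17 S4=-8 blocked=[4]
Op 13: conn=26 S1=11 S2=28 S3=26 S4=-8 blocked=[4]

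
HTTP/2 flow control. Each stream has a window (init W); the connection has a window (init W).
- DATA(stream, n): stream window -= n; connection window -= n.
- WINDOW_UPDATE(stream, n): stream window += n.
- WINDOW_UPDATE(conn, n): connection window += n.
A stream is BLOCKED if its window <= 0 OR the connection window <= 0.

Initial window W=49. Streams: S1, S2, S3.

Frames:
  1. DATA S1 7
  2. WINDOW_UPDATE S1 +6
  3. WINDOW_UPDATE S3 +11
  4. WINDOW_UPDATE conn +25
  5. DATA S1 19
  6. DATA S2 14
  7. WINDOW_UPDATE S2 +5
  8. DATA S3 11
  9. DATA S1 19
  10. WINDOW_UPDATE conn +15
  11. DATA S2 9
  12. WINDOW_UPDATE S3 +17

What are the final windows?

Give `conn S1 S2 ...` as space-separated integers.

Answer: 10 10 31 66

Derivation:
Op 1: conn=42 S1=42 S2=49 S3=49 blocked=[]
Op 2: conn=42 S1=48 S2=49 S3=49 blocked=[]
Op 3: conn=42 S1=48 S2=49 S3=60 blocked=[]
Op 4: conn=67 S1=48 S2=49 S3=60 blocked=[]
Op 5: conn=48 S1=29 S2=49 S3=60 blocked=[]
Op 6: conn=34 S1=29 S2=35 S3=60 blocked=[]
Op 7: conn=34 S1=29 S2=40 S3=60 blocked=[]
Op 8: conn=23 S1=29 S2=40 S3=49 blocked=[]
Op 9: conn=4 S1=10 S2=40 S3=49 blocked=[]
Op 10: conn=19 S1=10 S2=40 S3=49 blocked=[]
Op 11: conn=10 S1=10 S2=31 S3=49 blocked=[]
Op 12: conn=10 S1=10 S2=31 S3=66 blocked=[]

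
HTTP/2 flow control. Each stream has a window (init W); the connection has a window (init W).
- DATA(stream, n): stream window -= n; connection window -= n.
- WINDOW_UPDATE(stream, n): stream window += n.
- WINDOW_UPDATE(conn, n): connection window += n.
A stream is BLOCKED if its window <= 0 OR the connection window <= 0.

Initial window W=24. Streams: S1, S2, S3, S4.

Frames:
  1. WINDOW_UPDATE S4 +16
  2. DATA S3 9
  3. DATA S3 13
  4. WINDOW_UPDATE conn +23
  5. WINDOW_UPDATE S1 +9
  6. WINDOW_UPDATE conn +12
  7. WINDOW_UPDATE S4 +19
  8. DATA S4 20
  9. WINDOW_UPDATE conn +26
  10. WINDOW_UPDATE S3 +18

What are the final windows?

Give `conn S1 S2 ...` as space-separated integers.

Answer: 43 33 24 20 39

Derivation:
Op 1: conn=24 S1=24 S2=24 S3=24 S4=40 blocked=[]
Op 2: conn=15 S1=24 S2=24 S3=15 S4=40 blocked=[]
Op 3: conn=2 S1=24 S2=24 S3=2 S4=40 blocked=[]
Op 4: conn=25 S1=24 S2=24 S3=2 S4=40 blocked=[]
Op 5: conn=25 S1=33 S2=24 S3=2 S4=40 blocked=[]
Op 6: conn=37 S1=33 S2=24 S3=2 S4=40 blocked=[]
Op 7: conn=37 S1=33 S2=24 S3=2 S4=59 blocked=[]
Op 8: conn=17 S1=33 S2=24 S3=2 S4=39 blocked=[]
Op 9: conn=43 S1=33 S2=24 S3=2 S4=39 blocked=[]
Op 10: conn=43 S1=33 S2=24 S3=20 S4=39 blocked=[]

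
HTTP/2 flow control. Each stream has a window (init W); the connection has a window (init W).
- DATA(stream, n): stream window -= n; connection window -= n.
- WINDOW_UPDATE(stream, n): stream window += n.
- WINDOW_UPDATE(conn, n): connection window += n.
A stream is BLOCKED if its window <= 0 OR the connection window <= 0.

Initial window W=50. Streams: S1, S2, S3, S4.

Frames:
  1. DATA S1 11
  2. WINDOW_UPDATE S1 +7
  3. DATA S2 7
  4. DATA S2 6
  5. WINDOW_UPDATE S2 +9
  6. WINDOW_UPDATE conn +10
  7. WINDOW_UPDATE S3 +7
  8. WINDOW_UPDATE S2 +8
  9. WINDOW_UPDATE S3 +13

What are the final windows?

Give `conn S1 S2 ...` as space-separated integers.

Answer: 36 46 54 70 50

Derivation:
Op 1: conn=39 S1=39 S2=50 S3=50 S4=50 blocked=[]
Op 2: conn=39 S1=46 S2=50 S3=50 S4=50 blocked=[]
Op 3: conn=32 S1=46 S2=43 S3=50 S4=50 blocked=[]
Op 4: conn=26 S1=46 S2=37 S3=50 S4=50 blocked=[]
Op 5: conn=26 S1=46 S2=46 S3=50 S4=50 blocked=[]
Op 6: conn=36 S1=46 S2=46 S3=50 S4=50 blocked=[]
Op 7: conn=36 S1=46 S2=46 S3=57 S4=50 blocked=[]
Op 8: conn=36 S1=46 S2=54 S3=57 S4=50 blocked=[]
Op 9: conn=36 S1=46 S2=54 S3=70 S4=50 blocked=[]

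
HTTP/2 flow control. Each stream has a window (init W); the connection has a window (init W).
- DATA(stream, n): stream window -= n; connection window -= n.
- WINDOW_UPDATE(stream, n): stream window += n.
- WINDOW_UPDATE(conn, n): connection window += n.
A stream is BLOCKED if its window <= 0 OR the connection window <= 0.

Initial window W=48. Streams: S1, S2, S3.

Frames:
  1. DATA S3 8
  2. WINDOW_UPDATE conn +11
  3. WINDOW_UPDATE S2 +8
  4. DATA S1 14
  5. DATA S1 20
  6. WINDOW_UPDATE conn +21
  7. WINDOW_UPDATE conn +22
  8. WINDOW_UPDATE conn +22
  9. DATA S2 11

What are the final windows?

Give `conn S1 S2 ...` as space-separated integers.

Op 1: conn=40 S1=48 S2=48 S3=40 blocked=[]
Op 2: conn=51 S1=48 S2=48 S3=40 blocked=[]
Op 3: conn=51 S1=48 S2=56 S3=40 blocked=[]
Op 4: conn=37 S1=34 S2=56 S3=40 blocked=[]
Op 5: conn=17 S1=14 S2=56 S3=40 blocked=[]
Op 6: conn=38 S1=14 S2=56 S3=40 blocked=[]
Op 7: conn=60 S1=14 S2=56 S3=40 blocked=[]
Op 8: conn=82 S1=14 S2=56 S3=40 blocked=[]
Op 9: conn=71 S1=14 S2=45 S3=40 blocked=[]

Answer: 71 14 45 40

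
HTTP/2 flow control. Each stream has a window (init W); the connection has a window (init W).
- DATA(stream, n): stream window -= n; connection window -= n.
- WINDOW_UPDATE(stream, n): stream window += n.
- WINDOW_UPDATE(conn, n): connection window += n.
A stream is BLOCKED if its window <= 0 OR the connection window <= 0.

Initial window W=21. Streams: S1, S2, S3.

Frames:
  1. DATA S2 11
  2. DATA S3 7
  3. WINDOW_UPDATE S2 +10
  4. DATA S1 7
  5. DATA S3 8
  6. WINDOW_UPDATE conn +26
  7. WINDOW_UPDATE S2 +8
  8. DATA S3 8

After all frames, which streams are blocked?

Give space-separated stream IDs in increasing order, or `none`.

Op 1: conn=10 S1=21 S2=10 S3=21 blocked=[]
Op 2: conn=3 S1=21 S2=10 S3=14 blocked=[]
Op 3: conn=3 S1=21 S2=20 S3=14 blocked=[]
Op 4: conn=-4 S1=14 S2=20 S3=14 blocked=[1, 2, 3]
Op 5: conn=-12 S1=14 S2=20 S3=6 blocked=[1, 2, 3]
Op 6: conn=14 S1=14 S2=20 S3=6 blocked=[]
Op 7: conn=14 S1=14 S2=28 S3=6 blocked=[]
Op 8: conn=6 S1=14 S2=28 S3=-2 blocked=[3]

Answer: S3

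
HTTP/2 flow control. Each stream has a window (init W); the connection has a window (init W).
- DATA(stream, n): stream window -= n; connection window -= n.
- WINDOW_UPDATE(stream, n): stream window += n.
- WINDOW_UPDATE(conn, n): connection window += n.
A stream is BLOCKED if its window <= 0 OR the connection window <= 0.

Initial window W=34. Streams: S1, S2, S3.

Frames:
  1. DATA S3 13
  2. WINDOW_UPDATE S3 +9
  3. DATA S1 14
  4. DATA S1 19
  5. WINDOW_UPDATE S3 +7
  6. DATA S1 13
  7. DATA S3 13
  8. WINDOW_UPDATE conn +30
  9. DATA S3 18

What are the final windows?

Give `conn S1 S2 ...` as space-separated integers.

Op 1: conn=21 S1=34 S2=34 S3=21 blocked=[]
Op 2: conn=21 S1=34 S2=34 S3=30 blocked=[]
Op 3: conn=7 S1=20 S2=34 S3=30 blocked=[]
Op 4: conn=-12 S1=1 S2=34 S3=30 blocked=[1, 2, 3]
Op 5: conn=-12 S1=1 S2=34 S3=37 blocked=[1, 2, 3]
Op 6: conn=-25 S1=-12 S2=34 S3=37 blocked=[1, 2, 3]
Op 7: conn=-38 S1=-12 S2=34 S3=24 blocked=[1, 2, 3]
Op 8: conn=-8 S1=-12 S2=34 S3=24 blocked=[1, 2, 3]
Op 9: conn=-26 S1=-12 S2=34 S3=6 blocked=[1, 2, 3]

Answer: -26 -12 34 6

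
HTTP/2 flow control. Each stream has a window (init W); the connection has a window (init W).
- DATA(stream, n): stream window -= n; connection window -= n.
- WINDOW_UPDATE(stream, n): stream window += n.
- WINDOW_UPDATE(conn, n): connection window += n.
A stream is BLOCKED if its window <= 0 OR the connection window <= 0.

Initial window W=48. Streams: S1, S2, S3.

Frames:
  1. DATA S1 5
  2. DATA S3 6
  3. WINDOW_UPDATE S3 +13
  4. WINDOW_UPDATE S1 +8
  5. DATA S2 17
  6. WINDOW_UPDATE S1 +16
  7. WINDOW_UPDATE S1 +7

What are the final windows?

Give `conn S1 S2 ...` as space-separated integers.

Op 1: conn=43 S1=43 S2=48 S3=48 blocked=[]
Op 2: conn=37 S1=43 S2=48 S3=42 blocked=[]
Op 3: conn=37 S1=43 S2=48 S3=55 blocked=[]
Op 4: conn=37 S1=51 S2=48 S3=55 blocked=[]
Op 5: conn=20 S1=51 S2=31 S3=55 blocked=[]
Op 6: conn=20 S1=67 S2=31 S3=55 blocked=[]
Op 7: conn=20 S1=74 S2=31 S3=55 blocked=[]

Answer: 20 74 31 55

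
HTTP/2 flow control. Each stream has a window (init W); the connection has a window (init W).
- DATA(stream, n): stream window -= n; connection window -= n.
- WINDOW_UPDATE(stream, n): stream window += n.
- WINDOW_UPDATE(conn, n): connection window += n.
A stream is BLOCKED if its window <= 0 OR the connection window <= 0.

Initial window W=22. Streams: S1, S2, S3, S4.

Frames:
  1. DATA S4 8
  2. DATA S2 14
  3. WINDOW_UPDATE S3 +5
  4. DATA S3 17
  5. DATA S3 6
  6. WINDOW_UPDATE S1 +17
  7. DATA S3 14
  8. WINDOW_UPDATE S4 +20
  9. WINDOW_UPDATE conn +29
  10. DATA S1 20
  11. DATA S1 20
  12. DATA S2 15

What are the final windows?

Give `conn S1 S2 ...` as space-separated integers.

Op 1: conn=14 S1=22 S2=22 S3=22 S4=14 blocked=[]
Op 2: conn=0 S1=22 S2=8 S3=22 S4=14 blocked=[1, 2, 3, 4]
Op 3: conn=0 S1=22 S2=8 S3=27 S4=14 blocked=[1, 2, 3, 4]
Op 4: conn=-17 S1=22 S2=8 S3=10 S4=14 blocked=[1, 2, 3, 4]
Op 5: conn=-23 S1=22 S2=8 S3=4 S4=14 blocked=[1, 2, 3, 4]
Op 6: conn=-23 S1=39 S2=8 S3=4 S4=14 blocked=[1, 2, 3, 4]
Op 7: conn=-37 S1=39 S2=8 S3=-10 S4=14 blocked=[1, 2, 3, 4]
Op 8: conn=-37 S1=39 S2=8 S3=-10 S4=34 blocked=[1, 2, 3, 4]
Op 9: conn=-8 S1=39 S2=8 S3=-10 S4=34 blocked=[1, 2, 3, 4]
Op 10: conn=-28 S1=19 S2=8 S3=-10 S4=34 blocked=[1, 2, 3, 4]
Op 11: conn=-48 S1=-1 S2=8 S3=-10 S4=34 blocked=[1, 2, 3, 4]
Op 12: conn=-63 S1=-1 S2=-7 S3=-10 S4=34 blocked=[1, 2, 3, 4]

Answer: -63 -1 -7 -10 34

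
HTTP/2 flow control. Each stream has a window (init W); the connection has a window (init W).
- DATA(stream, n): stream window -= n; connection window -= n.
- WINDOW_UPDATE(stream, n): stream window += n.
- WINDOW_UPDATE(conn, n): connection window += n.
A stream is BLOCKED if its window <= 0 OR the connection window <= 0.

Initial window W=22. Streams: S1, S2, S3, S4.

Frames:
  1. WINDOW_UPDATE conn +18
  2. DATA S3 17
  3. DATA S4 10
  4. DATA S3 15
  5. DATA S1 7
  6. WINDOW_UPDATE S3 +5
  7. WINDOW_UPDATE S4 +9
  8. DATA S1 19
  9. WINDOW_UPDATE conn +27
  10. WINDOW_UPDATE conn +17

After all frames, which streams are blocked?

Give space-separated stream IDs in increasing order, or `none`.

Answer: S1 S3

Derivation:
Op 1: conn=40 S1=22 S2=22 S3=22 S4=22 blocked=[]
Op 2: conn=23 S1=22 S2=22 S3=5 S4=22 blocked=[]
Op 3: conn=13 S1=22 S2=22 S3=5 S4=12 blocked=[]
Op 4: conn=-2 S1=22 S2=22 S3=-10 S4=12 blocked=[1, 2, 3, 4]
Op 5: conn=-9 S1=15 S2=22 S3=-10 S4=12 blocked=[1, 2, 3, 4]
Op 6: conn=-9 S1=15 S2=22 S3=-5 S4=12 blocked=[1, 2, 3, 4]
Op 7: conn=-9 S1=15 S2=22 S3=-5 S4=21 blocked=[1, 2, 3, 4]
Op 8: conn=-28 S1=-4 S2=22 S3=-5 S4=21 blocked=[1, 2, 3, 4]
Op 9: conn=-1 S1=-4 S2=22 S3=-5 S4=21 blocked=[1, 2, 3, 4]
Op 10: conn=16 S1=-4 S2=22 S3=-5 S4=21 blocked=[1, 3]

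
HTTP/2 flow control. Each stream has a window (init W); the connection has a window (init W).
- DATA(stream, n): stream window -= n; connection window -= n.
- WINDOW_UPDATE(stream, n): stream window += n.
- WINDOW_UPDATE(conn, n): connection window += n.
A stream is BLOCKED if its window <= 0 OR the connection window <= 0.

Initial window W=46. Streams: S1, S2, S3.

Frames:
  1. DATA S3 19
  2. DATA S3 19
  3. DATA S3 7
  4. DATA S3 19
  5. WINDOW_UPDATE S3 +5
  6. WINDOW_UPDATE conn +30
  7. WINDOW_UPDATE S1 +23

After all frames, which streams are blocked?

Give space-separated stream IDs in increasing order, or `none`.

Op 1: conn=27 S1=46 S2=46 S3=27 blocked=[]
Op 2: conn=8 S1=46 S2=46 S3=8 blocked=[]
Op 3: conn=1 S1=46 S2=46 S3=1 blocked=[]
Op 4: conn=-18 S1=46 S2=46 S3=-18 blocked=[1, 2, 3]
Op 5: conn=-18 S1=46 S2=46 S3=-13 blocked=[1, 2, 3]
Op 6: conn=12 S1=46 S2=46 S3=-13 blocked=[3]
Op 7: conn=12 S1=69 S2=46 S3=-13 blocked=[3]

Answer: S3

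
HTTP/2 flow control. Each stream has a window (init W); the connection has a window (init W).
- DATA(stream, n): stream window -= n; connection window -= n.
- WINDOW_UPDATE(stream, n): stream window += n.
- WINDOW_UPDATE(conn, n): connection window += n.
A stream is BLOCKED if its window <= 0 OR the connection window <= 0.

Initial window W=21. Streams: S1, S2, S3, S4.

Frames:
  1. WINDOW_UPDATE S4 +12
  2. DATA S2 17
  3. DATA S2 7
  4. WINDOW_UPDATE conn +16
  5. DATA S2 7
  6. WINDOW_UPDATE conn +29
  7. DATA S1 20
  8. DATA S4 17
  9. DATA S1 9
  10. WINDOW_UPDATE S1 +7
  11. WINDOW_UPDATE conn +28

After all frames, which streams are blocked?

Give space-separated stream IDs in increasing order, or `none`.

Op 1: conn=21 S1=21 S2=21 S3=21 S4=33 blocked=[]
Op 2: conn=4 S1=21 S2=4 S3=21 S4=33 blocked=[]
Op 3: conn=-3 S1=21 S2=-3 S3=21 S4=33 blocked=[1, 2, 3, 4]
Op 4: conn=13 S1=21 S2=-3 S3=21 S4=33 blocked=[2]
Op 5: conn=6 S1=21 S2=-10 S3=21 S4=33 blocked=[2]
Op 6: conn=35 S1=21 S2=-10 S3=21 S4=33 blocked=[2]
Op 7: conn=15 S1=1 S2=-10 S3=21 S4=33 blocked=[2]
Op 8: conn=-2 S1=1 S2=-10 S3=21 S4=16 blocked=[1, 2, 3, 4]
Op 9: conn=-11 S1=-8 S2=-10 S3=21 S4=16 blocked=[1, 2, 3, 4]
Op 10: conn=-11 S1=-1 S2=-10 S3=21 S4=16 blocked=[1, 2, 3, 4]
Op 11: conn=17 S1=-1 S2=-10 S3=21 S4=16 blocked=[1, 2]

Answer: S1 S2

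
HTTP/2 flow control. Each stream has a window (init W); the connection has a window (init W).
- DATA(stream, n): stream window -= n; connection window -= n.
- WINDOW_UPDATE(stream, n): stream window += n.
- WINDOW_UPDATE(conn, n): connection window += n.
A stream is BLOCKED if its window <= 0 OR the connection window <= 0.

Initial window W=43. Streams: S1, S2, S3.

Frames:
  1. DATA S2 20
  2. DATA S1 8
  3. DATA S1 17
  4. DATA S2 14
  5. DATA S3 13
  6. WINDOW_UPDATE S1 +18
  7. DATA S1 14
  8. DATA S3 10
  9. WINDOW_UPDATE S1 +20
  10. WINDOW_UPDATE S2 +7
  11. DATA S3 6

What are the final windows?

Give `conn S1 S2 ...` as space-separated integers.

Op 1: conn=23 S1=43 S2=23 S3=43 blocked=[]
Op 2: conn=15 S1=35 S2=23 S3=43 blocked=[]
Op 3: conn=-2 S1=18 S2=23 S3=43 blocked=[1, 2, 3]
Op 4: conn=-16 S1=18 S2=9 S3=43 blocked=[1, 2, 3]
Op 5: conn=-29 S1=18 S2=9 S3=30 blocked=[1, 2, 3]
Op 6: conn=-29 S1=36 S2=9 S3=30 blocked=[1, 2, 3]
Op 7: conn=-43 S1=22 S2=9 S3=30 blocked=[1, 2, 3]
Op 8: conn=-53 S1=22 S2=9 S3=20 blocked=[1, 2, 3]
Op 9: conn=-53 S1=42 S2=9 S3=20 blocked=[1, 2, 3]
Op 10: conn=-53 S1=42 S2=16 S3=20 blocked=[1, 2, 3]
Op 11: conn=-59 S1=42 S2=16 S3=14 blocked=[1, 2, 3]

Answer: -59 42 16 14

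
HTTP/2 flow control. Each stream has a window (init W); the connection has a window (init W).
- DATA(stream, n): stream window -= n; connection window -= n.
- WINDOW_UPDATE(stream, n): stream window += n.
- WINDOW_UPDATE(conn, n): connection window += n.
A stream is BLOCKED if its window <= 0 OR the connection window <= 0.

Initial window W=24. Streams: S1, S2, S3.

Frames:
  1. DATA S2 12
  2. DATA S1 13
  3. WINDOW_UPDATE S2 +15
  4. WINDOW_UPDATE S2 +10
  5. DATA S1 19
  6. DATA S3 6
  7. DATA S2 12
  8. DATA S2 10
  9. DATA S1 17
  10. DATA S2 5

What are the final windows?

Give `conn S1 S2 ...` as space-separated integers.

Op 1: conn=12 S1=24 S2=12 S3=24 blocked=[]
Op 2: conn=-1 S1=11 S2=12 S3=24 blocked=[1, 2, 3]
Op 3: conn=-1 S1=11 S2=27 S3=24 blocked=[1, 2, 3]
Op 4: conn=-1 S1=11 S2=37 S3=24 blocked=[1, 2, 3]
Op 5: conn=-20 S1=-8 S2=37 S3=24 blocked=[1, 2, 3]
Op 6: conn=-26 S1=-8 S2=37 S3=18 blocked=[1, 2, 3]
Op 7: conn=-38 S1=-8 S2=25 S3=18 blocked=[1, 2, 3]
Op 8: conn=-48 S1=-8 S2=15 S3=18 blocked=[1, 2, 3]
Op 9: conn=-65 S1=-25 S2=15 S3=18 blocked=[1, 2, 3]
Op 10: conn=-70 S1=-25 S2=10 S3=18 blocked=[1, 2, 3]

Answer: -70 -25 10 18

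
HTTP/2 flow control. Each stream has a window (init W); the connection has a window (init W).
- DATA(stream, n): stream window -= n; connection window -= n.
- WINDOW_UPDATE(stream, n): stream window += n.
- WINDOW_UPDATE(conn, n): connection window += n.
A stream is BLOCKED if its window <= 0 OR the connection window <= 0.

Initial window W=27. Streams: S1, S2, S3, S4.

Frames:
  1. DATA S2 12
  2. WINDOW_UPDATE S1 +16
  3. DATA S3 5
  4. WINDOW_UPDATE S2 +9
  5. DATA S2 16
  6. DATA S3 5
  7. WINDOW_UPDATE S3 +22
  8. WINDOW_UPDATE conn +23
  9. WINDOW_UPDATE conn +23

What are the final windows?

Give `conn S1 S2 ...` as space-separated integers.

Op 1: conn=15 S1=27 S2=15 S3=27 S4=27 blocked=[]
Op 2: conn=15 S1=43 S2=15 S3=27 S4=27 blocked=[]
Op 3: conn=10 S1=43 S2=15 S3=22 S4=27 blocked=[]
Op 4: conn=10 S1=43 S2=24 S3=22 S4=27 blocked=[]
Op 5: conn=-6 S1=43 S2=8 S3=22 S4=27 blocked=[1, 2, 3, 4]
Op 6: conn=-11 S1=43 S2=8 S3=17 S4=27 blocked=[1, 2, 3, 4]
Op 7: conn=-11 S1=43 S2=8 S3=39 S4=27 blocked=[1, 2, 3, 4]
Op 8: conn=12 S1=43 S2=8 S3=39 S4=27 blocked=[]
Op 9: conn=35 S1=43 S2=8 S3=39 S4=27 blocked=[]

Answer: 35 43 8 39 27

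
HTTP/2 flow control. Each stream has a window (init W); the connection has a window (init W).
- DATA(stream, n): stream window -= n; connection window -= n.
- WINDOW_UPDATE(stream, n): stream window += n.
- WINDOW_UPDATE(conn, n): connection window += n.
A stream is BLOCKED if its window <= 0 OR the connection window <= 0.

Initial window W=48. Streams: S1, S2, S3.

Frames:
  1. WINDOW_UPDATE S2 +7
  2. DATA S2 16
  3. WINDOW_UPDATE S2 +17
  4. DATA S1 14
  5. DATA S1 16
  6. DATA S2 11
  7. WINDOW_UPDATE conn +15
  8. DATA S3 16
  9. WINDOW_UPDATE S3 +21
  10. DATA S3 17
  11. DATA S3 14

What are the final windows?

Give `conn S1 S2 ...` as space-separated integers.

Op 1: conn=48 S1=48 S2=55 S3=48 blocked=[]
Op 2: conn=32 S1=48 S2=39 S3=48 blocked=[]
Op 3: conn=32 S1=48 S2=56 S3=48 blocked=[]
Op 4: conn=18 S1=34 S2=56 S3=48 blocked=[]
Op 5: conn=2 S1=18 S2=56 S3=48 blocked=[]
Op 6: conn=-9 S1=18 S2=45 S3=48 blocked=[1, 2, 3]
Op 7: conn=6 S1=18 S2=45 S3=48 blocked=[]
Op 8: conn=-10 S1=18 S2=45 S3=32 blocked=[1, 2, 3]
Op 9: conn=-10 S1=18 S2=45 S3=53 blocked=[1, 2, 3]
Op 10: conn=-27 S1=18 S2=45 S3=36 blocked=[1, 2, 3]
Op 11: conn=-41 S1=18 S2=45 S3=22 blocked=[1, 2, 3]

Answer: -41 18 45 22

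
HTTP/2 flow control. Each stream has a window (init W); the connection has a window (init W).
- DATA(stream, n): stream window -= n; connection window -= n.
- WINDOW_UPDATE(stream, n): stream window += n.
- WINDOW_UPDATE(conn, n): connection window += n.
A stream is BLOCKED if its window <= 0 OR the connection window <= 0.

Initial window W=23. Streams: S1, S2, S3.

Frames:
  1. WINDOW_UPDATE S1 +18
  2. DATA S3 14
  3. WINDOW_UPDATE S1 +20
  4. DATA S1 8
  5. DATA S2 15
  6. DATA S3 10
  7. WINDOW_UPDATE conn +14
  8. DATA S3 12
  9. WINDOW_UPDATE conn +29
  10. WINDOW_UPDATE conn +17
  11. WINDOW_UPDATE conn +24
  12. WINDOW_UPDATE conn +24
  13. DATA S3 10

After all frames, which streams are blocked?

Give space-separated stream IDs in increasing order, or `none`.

Op 1: conn=23 S1=41 S2=23 S3=23 blocked=[]
Op 2: conn=9 S1=41 S2=23 S3=9 blocked=[]
Op 3: conn=9 S1=61 S2=23 S3=9 blocked=[]
Op 4: conn=1 S1=53 S2=23 S3=9 blocked=[]
Op 5: conn=-14 S1=53 S2=8 S3=9 blocked=[1, 2, 3]
Op 6: conn=-24 S1=53 S2=8 S3=-1 blocked=[1, 2, 3]
Op 7: conn=-10 S1=53 S2=8 S3=-1 blocked=[1, 2, 3]
Op 8: conn=-22 S1=53 S2=8 S3=-13 blocked=[1, 2, 3]
Op 9: conn=7 S1=53 S2=8 S3=-13 blocked=[3]
Op 10: conn=24 S1=53 S2=8 S3=-13 blocked=[3]
Op 11: conn=48 S1=53 S2=8 S3=-13 blocked=[3]
Op 12: conn=72 S1=53 S2=8 S3=-13 blocked=[3]
Op 13: conn=62 S1=53 S2=8 S3=-23 blocked=[3]

Answer: S3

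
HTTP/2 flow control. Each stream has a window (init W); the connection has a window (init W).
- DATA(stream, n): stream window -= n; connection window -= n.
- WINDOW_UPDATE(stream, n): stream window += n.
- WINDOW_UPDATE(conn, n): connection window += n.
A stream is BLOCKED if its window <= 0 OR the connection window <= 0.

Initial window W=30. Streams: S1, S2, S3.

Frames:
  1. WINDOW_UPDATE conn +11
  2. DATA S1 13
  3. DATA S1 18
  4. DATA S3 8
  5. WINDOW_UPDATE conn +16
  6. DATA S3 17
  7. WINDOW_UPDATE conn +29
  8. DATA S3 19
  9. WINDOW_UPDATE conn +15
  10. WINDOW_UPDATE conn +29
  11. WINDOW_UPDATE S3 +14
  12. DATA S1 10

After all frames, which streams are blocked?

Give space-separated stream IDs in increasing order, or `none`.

Op 1: conn=41 S1=30 S2=30 S3=30 blocked=[]
Op 2: conn=28 S1=17 S2=30 S3=30 blocked=[]
Op 3: conn=10 S1=-1 S2=30 S3=30 blocked=[1]
Op 4: conn=2 S1=-1 S2=30 S3=22 blocked=[1]
Op 5: conn=18 S1=-1 S2=30 S3=22 blocked=[1]
Op 6: conn=1 S1=-1 S2=30 S3=5 blocked=[1]
Op 7: conn=30 S1=-1 S2=30 S3=5 blocked=[1]
Op 8: conn=11 S1=-1 S2=30 S3=-14 blocked=[1, 3]
Op 9: conn=26 S1=-1 S2=30 S3=-14 blocked=[1, 3]
Op 10: conn=55 S1=-1 S2=30 S3=-14 blocked=[1, 3]
Op 11: conn=55 S1=-1 S2=30 S3=0 blocked=[1, 3]
Op 12: conn=45 S1=-11 S2=30 S3=0 blocked=[1, 3]

Answer: S1 S3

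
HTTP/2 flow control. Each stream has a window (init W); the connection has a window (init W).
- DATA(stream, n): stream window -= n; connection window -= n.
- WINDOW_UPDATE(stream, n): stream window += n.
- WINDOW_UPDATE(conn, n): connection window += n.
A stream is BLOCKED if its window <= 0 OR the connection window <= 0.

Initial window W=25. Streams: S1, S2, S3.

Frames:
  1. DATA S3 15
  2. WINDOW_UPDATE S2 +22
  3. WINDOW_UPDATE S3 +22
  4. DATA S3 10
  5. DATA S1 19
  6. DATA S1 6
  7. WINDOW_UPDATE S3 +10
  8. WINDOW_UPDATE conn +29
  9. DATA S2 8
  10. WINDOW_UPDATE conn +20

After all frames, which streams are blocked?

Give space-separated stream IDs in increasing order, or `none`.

Answer: S1

Derivation:
Op 1: conn=10 S1=25 S2=25 S3=10 blocked=[]
Op 2: conn=10 S1=25 S2=47 S3=10 blocked=[]
Op 3: conn=10 S1=25 S2=47 S3=32 blocked=[]
Op 4: conn=0 S1=25 S2=47 S3=22 blocked=[1, 2, 3]
Op 5: conn=-19 S1=6 S2=47 S3=22 blocked=[1, 2, 3]
Op 6: conn=-25 S1=0 S2=47 S3=22 blocked=[1, 2, 3]
Op 7: conn=-25 S1=0 S2=47 S3=32 blocked=[1, 2, 3]
Op 8: conn=4 S1=0 S2=47 S3=32 blocked=[1]
Op 9: conn=-4 S1=0 S2=39 S3=32 blocked=[1, 2, 3]
Op 10: conn=16 S1=0 S2=39 S3=32 blocked=[1]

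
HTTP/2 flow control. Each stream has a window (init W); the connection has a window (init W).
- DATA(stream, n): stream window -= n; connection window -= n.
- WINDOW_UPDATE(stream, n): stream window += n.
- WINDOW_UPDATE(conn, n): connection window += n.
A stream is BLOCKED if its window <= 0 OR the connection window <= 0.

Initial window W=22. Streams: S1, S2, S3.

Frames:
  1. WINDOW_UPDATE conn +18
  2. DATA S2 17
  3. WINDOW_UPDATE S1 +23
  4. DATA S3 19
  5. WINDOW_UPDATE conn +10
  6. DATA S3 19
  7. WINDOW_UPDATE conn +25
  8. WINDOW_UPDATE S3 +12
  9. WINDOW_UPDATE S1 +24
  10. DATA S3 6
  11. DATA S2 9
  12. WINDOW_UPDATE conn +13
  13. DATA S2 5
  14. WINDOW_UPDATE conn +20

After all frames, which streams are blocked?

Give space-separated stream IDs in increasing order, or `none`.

Answer: S2 S3

Derivation:
Op 1: conn=40 S1=22 S2=22 S3=22 blocked=[]
Op 2: conn=23 S1=22 S2=5 S3=22 blocked=[]
Op 3: conn=23 S1=45 S2=5 S3=22 blocked=[]
Op 4: conn=4 S1=45 S2=5 S3=3 blocked=[]
Op 5: conn=14 S1=45 S2=5 S3=3 blocked=[]
Op 6: conn=-5 S1=45 S2=5 S3=-16 blocked=[1, 2, 3]
Op 7: conn=20 S1=45 S2=5 S3=-16 blocked=[3]
Op 8: conn=20 S1=45 S2=5 S3=-4 blocked=[3]
Op 9: conn=20 S1=69 S2=5 S3=-4 blocked=[3]
Op 10: conn=14 S1=69 S2=5 S3=-10 blocked=[3]
Op 11: conn=5 S1=69 S2=-4 S3=-10 blocked=[2, 3]
Op 12: conn=18 S1=69 S2=-4 S3=-10 blocked=[2, 3]
Op 13: conn=13 S1=69 S2=-9 S3=-10 blocked=[2, 3]
Op 14: conn=33 S1=69 S2=-9 S3=-10 blocked=[2, 3]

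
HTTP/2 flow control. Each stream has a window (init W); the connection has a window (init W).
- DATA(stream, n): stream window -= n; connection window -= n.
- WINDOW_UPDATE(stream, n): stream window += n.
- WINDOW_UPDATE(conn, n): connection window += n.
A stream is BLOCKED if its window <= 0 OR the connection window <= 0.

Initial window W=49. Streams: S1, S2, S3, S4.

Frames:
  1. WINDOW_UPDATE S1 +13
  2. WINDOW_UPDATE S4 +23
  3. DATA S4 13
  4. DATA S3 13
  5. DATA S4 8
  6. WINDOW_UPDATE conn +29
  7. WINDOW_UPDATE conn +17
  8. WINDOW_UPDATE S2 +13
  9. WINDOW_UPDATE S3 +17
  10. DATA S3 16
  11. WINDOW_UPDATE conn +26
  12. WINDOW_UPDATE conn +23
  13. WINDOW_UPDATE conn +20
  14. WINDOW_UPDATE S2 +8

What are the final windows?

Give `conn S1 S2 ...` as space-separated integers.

Answer: 114 62 70 37 51

Derivation:
Op 1: conn=49 S1=62 S2=49 S3=49 S4=49 blocked=[]
Op 2: conn=49 S1=62 S2=49 S3=49 S4=72 blocked=[]
Op 3: conn=36 S1=62 S2=49 S3=49 S4=59 blocked=[]
Op 4: conn=23 S1=62 S2=49 S3=36 S4=59 blocked=[]
Op 5: conn=15 S1=62 S2=49 S3=36 S4=51 blocked=[]
Op 6: conn=44 S1=62 S2=49 S3=36 S4=51 blocked=[]
Op 7: conn=61 S1=62 S2=49 S3=36 S4=51 blocked=[]
Op 8: conn=61 S1=62 S2=62 S3=36 S4=51 blocked=[]
Op 9: conn=61 S1=62 S2=62 S3=53 S4=51 blocked=[]
Op 10: conn=45 S1=62 S2=62 S3=37 S4=51 blocked=[]
Op 11: conn=71 S1=62 S2=62 S3=37 S4=51 blocked=[]
Op 12: conn=94 S1=62 S2=62 S3=37 S4=51 blocked=[]
Op 13: conn=114 S1=62 S2=62 S3=37 S4=51 blocked=[]
Op 14: conn=114 S1=62 S2=70 S3=37 S4=51 blocked=[]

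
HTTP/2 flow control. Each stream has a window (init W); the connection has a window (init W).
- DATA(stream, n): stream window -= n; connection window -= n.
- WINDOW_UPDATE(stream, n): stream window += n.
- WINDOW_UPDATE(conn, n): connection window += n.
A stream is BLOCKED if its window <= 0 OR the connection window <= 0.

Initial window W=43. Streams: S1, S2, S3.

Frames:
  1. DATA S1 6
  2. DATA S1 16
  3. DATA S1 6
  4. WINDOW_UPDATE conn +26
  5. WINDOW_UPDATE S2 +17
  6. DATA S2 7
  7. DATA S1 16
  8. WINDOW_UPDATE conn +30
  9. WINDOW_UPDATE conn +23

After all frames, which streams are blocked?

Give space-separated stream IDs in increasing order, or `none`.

Op 1: conn=37 S1=37 S2=43 S3=43 blocked=[]
Op 2: conn=21 S1=21 S2=43 S3=43 blocked=[]
Op 3: conn=15 S1=15 S2=43 S3=43 blocked=[]
Op 4: conn=41 S1=15 S2=43 S3=43 blocked=[]
Op 5: conn=41 S1=15 S2=60 S3=43 blocked=[]
Op 6: conn=34 S1=15 S2=53 S3=43 blocked=[]
Op 7: conn=18 S1=-1 S2=53 S3=43 blocked=[1]
Op 8: conn=48 S1=-1 S2=53 S3=43 blocked=[1]
Op 9: conn=71 S1=-1 S2=53 S3=43 blocked=[1]

Answer: S1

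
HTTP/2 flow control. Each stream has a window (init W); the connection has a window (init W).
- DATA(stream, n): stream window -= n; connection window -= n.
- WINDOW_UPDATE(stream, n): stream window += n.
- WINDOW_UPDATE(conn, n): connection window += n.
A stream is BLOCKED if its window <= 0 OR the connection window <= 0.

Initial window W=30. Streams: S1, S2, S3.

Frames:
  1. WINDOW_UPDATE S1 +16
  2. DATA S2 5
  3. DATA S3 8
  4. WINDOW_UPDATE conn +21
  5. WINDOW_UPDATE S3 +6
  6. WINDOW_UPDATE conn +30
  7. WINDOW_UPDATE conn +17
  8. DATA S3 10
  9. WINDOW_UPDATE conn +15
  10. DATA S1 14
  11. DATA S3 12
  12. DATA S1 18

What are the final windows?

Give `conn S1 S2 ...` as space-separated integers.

Answer: 46 14 25 6

Derivation:
Op 1: conn=30 S1=46 S2=30 S3=30 blocked=[]
Op 2: conn=25 S1=46 S2=25 S3=30 blocked=[]
Op 3: conn=17 S1=46 S2=25 S3=22 blocked=[]
Op 4: conn=38 S1=46 S2=25 S3=22 blocked=[]
Op 5: conn=38 S1=46 S2=25 S3=28 blocked=[]
Op 6: conn=68 S1=46 S2=25 S3=28 blocked=[]
Op 7: conn=85 S1=46 S2=25 S3=28 blocked=[]
Op 8: conn=75 S1=46 S2=25 S3=18 blocked=[]
Op 9: conn=90 S1=46 S2=25 S3=18 blocked=[]
Op 10: conn=76 S1=32 S2=25 S3=18 blocked=[]
Op 11: conn=64 S1=32 S2=25 S3=6 blocked=[]
Op 12: conn=46 S1=14 S2=25 S3=6 blocked=[]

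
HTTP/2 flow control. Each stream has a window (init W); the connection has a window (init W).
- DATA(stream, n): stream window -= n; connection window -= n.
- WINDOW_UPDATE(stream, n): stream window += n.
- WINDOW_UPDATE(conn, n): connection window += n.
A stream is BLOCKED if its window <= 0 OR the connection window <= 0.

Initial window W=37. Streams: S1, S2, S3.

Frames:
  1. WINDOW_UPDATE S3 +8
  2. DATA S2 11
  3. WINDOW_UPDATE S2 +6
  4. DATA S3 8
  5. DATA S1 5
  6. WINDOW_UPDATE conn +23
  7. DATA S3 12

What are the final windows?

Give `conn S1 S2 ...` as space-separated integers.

Answer: 24 32 32 25

Derivation:
Op 1: conn=37 S1=37 S2=37 S3=45 blocked=[]
Op 2: conn=26 S1=37 S2=26 S3=45 blocked=[]
Op 3: conn=26 S1=37 S2=32 S3=45 blocked=[]
Op 4: conn=18 S1=37 S2=32 S3=37 blocked=[]
Op 5: conn=13 S1=32 S2=32 S3=37 blocked=[]
Op 6: conn=36 S1=32 S2=32 S3=37 blocked=[]
Op 7: conn=24 S1=32 S2=32 S3=25 blocked=[]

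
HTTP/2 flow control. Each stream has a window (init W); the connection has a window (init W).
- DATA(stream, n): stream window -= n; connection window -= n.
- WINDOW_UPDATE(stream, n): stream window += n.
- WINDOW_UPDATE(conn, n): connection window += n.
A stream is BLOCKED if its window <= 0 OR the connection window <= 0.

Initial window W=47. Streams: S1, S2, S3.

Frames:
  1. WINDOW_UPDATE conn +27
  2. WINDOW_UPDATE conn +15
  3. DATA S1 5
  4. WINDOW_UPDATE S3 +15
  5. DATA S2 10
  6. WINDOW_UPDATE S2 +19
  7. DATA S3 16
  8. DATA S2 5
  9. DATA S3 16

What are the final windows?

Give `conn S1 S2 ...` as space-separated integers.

Op 1: conn=74 S1=47 S2=47 S3=47 blocked=[]
Op 2: conn=89 S1=47 S2=47 S3=47 blocked=[]
Op 3: conn=84 S1=42 S2=47 S3=47 blocked=[]
Op 4: conn=84 S1=42 S2=47 S3=62 blocked=[]
Op 5: conn=74 S1=42 S2=37 S3=62 blocked=[]
Op 6: conn=74 S1=42 S2=56 S3=62 blocked=[]
Op 7: conn=58 S1=42 S2=56 S3=46 blocked=[]
Op 8: conn=53 S1=42 S2=51 S3=46 blocked=[]
Op 9: conn=37 S1=42 S2=51 S3=30 blocked=[]

Answer: 37 42 51 30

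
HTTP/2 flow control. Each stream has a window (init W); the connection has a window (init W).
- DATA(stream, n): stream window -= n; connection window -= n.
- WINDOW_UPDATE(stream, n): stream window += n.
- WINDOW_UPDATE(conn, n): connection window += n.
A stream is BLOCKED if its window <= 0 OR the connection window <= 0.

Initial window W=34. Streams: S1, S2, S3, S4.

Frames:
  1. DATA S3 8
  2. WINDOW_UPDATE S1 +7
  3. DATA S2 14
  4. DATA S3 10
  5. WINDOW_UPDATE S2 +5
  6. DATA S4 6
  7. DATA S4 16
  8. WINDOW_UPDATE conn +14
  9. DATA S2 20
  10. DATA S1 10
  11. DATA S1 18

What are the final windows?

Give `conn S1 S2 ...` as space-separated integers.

Op 1: conn=26 S1=34 S2=34 S3=26 S4=34 blocked=[]
Op 2: conn=26 S1=41 S2=34 S3=26 S4=34 blocked=[]
Op 3: conn=12 S1=41 S2=20 S3=26 S4=34 blocked=[]
Op 4: conn=2 S1=41 S2=20 S3=16 S4=34 blocked=[]
Op 5: conn=2 S1=41 S2=25 S3=16 S4=34 blocked=[]
Op 6: conn=-4 S1=41 S2=25 S3=16 S4=28 blocked=[1, 2, 3, 4]
Op 7: conn=-20 S1=41 S2=25 S3=16 S4=12 blocked=[1, 2, 3, 4]
Op 8: conn=-6 S1=41 S2=25 S3=16 S4=12 blocked=[1, 2, 3, 4]
Op 9: conn=-26 S1=41 S2=5 S3=16 S4=12 blocked=[1, 2, 3, 4]
Op 10: conn=-36 S1=31 S2=5 S3=16 S4=12 blocked=[1, 2, 3, 4]
Op 11: conn=-54 S1=13 S2=5 S3=16 S4=12 blocked=[1, 2, 3, 4]

Answer: -54 13 5 16 12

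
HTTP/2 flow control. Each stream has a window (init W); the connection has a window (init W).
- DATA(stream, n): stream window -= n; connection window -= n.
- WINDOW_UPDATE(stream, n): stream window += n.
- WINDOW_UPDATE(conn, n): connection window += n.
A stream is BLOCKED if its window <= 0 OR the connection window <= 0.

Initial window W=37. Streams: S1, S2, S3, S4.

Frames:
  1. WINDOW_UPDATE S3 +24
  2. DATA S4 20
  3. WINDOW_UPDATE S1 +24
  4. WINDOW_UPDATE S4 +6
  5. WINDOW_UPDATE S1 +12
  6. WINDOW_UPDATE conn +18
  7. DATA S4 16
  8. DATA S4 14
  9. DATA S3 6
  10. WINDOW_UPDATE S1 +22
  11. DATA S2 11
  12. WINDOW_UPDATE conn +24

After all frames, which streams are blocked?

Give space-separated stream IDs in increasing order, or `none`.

Answer: S4

Derivation:
Op 1: conn=37 S1=37 S2=37 S3=61 S4=37 blocked=[]
Op 2: conn=17 S1=37 S2=37 S3=61 S4=17 blocked=[]
Op 3: conn=17 S1=61 S2=37 S3=61 S4=17 blocked=[]
Op 4: conn=17 S1=61 S2=37 S3=61 S4=23 blocked=[]
Op 5: conn=17 S1=73 S2=37 S3=61 S4=23 blocked=[]
Op 6: conn=35 S1=73 S2=37 S3=61 S4=23 blocked=[]
Op 7: conn=19 S1=73 S2=37 S3=61 S4=7 blocked=[]
Op 8: conn=5 S1=73 S2=37 S3=61 S4=-7 blocked=[4]
Op 9: conn=-1 S1=73 S2=37 S3=55 S4=-7 blocked=[1, 2, 3, 4]
Op 10: conn=-1 S1=95 S2=37 S3=55 S4=-7 blocked=[1, 2, 3, 4]
Op 11: conn=-12 S1=95 S2=26 S3=55 S4=-7 blocked=[1, 2, 3, 4]
Op 12: conn=12 S1=95 S2=26 S3=55 S4=-7 blocked=[4]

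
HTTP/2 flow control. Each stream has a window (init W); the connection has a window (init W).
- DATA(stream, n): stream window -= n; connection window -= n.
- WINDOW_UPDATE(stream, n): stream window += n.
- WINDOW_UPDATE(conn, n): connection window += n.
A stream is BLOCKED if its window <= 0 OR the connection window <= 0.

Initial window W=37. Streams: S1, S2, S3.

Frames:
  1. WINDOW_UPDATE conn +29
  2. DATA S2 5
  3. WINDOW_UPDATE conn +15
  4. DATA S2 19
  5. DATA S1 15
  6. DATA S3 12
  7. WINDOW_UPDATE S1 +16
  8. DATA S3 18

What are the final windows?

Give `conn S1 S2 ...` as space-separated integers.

Answer: 12 38 13 7

Derivation:
Op 1: conn=66 S1=37 S2=37 S3=37 blocked=[]
Op 2: conn=61 S1=37 S2=32 S3=37 blocked=[]
Op 3: conn=76 S1=37 S2=32 S3=37 blocked=[]
Op 4: conn=57 S1=37 S2=13 S3=37 blocked=[]
Op 5: conn=42 S1=22 S2=13 S3=37 blocked=[]
Op 6: conn=30 S1=22 S2=13 S3=25 blocked=[]
Op 7: conn=30 S1=38 S2=13 S3=25 blocked=[]
Op 8: conn=12 S1=38 S2=13 S3=7 blocked=[]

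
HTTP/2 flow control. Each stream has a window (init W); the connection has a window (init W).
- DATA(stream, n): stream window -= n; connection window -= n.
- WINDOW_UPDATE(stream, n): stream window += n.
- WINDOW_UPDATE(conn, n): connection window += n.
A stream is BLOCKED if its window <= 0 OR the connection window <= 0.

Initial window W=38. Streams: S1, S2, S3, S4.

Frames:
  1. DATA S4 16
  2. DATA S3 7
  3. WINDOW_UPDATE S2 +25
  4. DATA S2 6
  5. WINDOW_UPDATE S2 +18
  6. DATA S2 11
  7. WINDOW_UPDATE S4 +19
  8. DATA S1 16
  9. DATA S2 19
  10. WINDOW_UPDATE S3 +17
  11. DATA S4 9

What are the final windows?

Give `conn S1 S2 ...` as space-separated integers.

Answer: -46 22 45 48 32

Derivation:
Op 1: conn=22 S1=38 S2=38 S3=38 S4=22 blocked=[]
Op 2: conn=15 S1=38 S2=38 S3=31 S4=22 blocked=[]
Op 3: conn=15 S1=38 S2=63 S3=31 S4=22 blocked=[]
Op 4: conn=9 S1=38 S2=57 S3=31 S4=22 blocked=[]
Op 5: conn=9 S1=38 S2=75 S3=31 S4=22 blocked=[]
Op 6: conn=-2 S1=38 S2=64 S3=31 S4=22 blocked=[1, 2, 3, 4]
Op 7: conn=-2 S1=38 S2=64 S3=31 S4=41 blocked=[1, 2, 3, 4]
Op 8: conn=-18 S1=22 S2=64 S3=31 S4=41 blocked=[1, 2, 3, 4]
Op 9: conn=-37 S1=22 S2=45 S3=31 S4=41 blocked=[1, 2, 3, 4]
Op 10: conn=-37 S1=22 S2=45 S3=48 S4=41 blocked=[1, 2, 3, 4]
Op 11: conn=-46 S1=22 S2=45 S3=48 S4=32 blocked=[1, 2, 3, 4]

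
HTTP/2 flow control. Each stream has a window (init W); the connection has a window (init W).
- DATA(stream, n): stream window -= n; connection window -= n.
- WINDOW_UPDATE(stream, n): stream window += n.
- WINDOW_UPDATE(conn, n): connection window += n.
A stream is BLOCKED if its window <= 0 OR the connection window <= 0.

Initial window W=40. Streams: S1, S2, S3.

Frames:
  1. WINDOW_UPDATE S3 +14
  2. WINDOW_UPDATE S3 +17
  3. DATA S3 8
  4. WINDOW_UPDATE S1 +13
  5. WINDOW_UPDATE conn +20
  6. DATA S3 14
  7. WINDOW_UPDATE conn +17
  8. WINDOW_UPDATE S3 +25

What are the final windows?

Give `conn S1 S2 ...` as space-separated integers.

Op 1: conn=40 S1=40 S2=40 S3=54 blocked=[]
Op 2: conn=40 S1=40 S2=40 S3=71 blocked=[]
Op 3: conn=32 S1=40 S2=40 S3=63 blocked=[]
Op 4: conn=32 S1=53 S2=40 S3=63 blocked=[]
Op 5: conn=52 S1=53 S2=40 S3=63 blocked=[]
Op 6: conn=38 S1=53 S2=40 S3=49 blocked=[]
Op 7: conn=55 S1=53 S2=40 S3=49 blocked=[]
Op 8: conn=55 S1=53 S2=40 S3=74 blocked=[]

Answer: 55 53 40 74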